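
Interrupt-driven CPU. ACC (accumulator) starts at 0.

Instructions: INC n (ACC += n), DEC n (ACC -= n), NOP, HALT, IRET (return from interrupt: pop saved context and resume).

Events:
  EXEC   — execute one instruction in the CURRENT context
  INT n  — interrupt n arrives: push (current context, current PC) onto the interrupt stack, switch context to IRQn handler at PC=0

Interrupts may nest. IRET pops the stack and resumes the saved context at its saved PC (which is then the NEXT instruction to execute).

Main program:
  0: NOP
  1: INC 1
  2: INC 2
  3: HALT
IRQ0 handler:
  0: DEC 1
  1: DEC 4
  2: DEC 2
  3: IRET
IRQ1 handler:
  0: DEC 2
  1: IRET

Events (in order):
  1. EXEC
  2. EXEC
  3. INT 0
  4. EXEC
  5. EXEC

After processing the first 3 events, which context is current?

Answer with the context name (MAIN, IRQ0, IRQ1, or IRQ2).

Answer: IRQ0

Derivation:
Event 1 (EXEC): [MAIN] PC=0: NOP
Event 2 (EXEC): [MAIN] PC=1: INC 1 -> ACC=1
Event 3 (INT 0): INT 0 arrives: push (MAIN, PC=2), enter IRQ0 at PC=0 (depth now 1)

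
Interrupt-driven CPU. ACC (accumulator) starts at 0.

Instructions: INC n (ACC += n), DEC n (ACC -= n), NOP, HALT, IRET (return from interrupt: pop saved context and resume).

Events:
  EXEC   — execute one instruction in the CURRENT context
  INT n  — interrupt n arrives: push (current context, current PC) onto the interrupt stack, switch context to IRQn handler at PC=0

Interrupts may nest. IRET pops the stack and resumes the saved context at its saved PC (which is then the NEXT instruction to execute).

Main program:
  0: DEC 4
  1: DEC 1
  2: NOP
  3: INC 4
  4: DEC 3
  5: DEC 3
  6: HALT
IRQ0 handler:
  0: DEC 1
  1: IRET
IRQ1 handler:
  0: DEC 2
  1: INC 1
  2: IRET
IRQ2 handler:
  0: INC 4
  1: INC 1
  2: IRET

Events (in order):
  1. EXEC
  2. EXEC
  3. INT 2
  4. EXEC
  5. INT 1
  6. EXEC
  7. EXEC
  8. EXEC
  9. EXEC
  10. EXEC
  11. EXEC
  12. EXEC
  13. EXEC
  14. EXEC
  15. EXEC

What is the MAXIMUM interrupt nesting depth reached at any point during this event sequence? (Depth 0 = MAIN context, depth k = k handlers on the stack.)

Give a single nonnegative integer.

Event 1 (EXEC): [MAIN] PC=0: DEC 4 -> ACC=-4 [depth=0]
Event 2 (EXEC): [MAIN] PC=1: DEC 1 -> ACC=-5 [depth=0]
Event 3 (INT 2): INT 2 arrives: push (MAIN, PC=2), enter IRQ2 at PC=0 (depth now 1) [depth=1]
Event 4 (EXEC): [IRQ2] PC=0: INC 4 -> ACC=-1 [depth=1]
Event 5 (INT 1): INT 1 arrives: push (IRQ2, PC=1), enter IRQ1 at PC=0 (depth now 2) [depth=2]
Event 6 (EXEC): [IRQ1] PC=0: DEC 2 -> ACC=-3 [depth=2]
Event 7 (EXEC): [IRQ1] PC=1: INC 1 -> ACC=-2 [depth=2]
Event 8 (EXEC): [IRQ1] PC=2: IRET -> resume IRQ2 at PC=1 (depth now 1) [depth=1]
Event 9 (EXEC): [IRQ2] PC=1: INC 1 -> ACC=-1 [depth=1]
Event 10 (EXEC): [IRQ2] PC=2: IRET -> resume MAIN at PC=2 (depth now 0) [depth=0]
Event 11 (EXEC): [MAIN] PC=2: NOP [depth=0]
Event 12 (EXEC): [MAIN] PC=3: INC 4 -> ACC=3 [depth=0]
Event 13 (EXEC): [MAIN] PC=4: DEC 3 -> ACC=0 [depth=0]
Event 14 (EXEC): [MAIN] PC=5: DEC 3 -> ACC=-3 [depth=0]
Event 15 (EXEC): [MAIN] PC=6: HALT [depth=0]
Max depth observed: 2

Answer: 2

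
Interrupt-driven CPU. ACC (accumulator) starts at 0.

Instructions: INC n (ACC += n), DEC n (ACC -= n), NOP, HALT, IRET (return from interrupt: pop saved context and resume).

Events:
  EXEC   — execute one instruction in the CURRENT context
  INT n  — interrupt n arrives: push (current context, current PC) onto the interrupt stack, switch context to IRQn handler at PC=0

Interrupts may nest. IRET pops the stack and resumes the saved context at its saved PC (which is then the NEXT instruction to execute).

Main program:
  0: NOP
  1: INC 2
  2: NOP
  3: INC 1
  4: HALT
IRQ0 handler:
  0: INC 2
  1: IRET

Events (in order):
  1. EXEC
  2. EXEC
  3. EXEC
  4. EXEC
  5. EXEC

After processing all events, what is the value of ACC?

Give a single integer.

Event 1 (EXEC): [MAIN] PC=0: NOP
Event 2 (EXEC): [MAIN] PC=1: INC 2 -> ACC=2
Event 3 (EXEC): [MAIN] PC=2: NOP
Event 4 (EXEC): [MAIN] PC=3: INC 1 -> ACC=3
Event 5 (EXEC): [MAIN] PC=4: HALT

Answer: 3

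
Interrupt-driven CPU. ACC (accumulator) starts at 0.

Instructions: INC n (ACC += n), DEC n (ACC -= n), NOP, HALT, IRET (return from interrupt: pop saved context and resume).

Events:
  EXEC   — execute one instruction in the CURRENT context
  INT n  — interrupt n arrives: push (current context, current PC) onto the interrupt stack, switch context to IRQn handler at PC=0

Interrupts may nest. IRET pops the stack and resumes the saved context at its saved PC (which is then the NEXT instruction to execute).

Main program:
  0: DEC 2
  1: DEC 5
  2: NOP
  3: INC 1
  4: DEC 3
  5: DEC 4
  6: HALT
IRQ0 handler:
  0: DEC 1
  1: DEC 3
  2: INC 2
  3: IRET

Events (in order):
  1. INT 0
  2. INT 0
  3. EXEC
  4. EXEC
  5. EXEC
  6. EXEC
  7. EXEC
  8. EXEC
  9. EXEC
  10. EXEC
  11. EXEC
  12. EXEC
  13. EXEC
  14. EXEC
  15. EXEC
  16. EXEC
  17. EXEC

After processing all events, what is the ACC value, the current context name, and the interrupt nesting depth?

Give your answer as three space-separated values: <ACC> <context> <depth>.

Answer: -17 MAIN 0

Derivation:
Event 1 (INT 0): INT 0 arrives: push (MAIN, PC=0), enter IRQ0 at PC=0 (depth now 1)
Event 2 (INT 0): INT 0 arrives: push (IRQ0, PC=0), enter IRQ0 at PC=0 (depth now 2)
Event 3 (EXEC): [IRQ0] PC=0: DEC 1 -> ACC=-1
Event 4 (EXEC): [IRQ0] PC=1: DEC 3 -> ACC=-4
Event 5 (EXEC): [IRQ0] PC=2: INC 2 -> ACC=-2
Event 6 (EXEC): [IRQ0] PC=3: IRET -> resume IRQ0 at PC=0 (depth now 1)
Event 7 (EXEC): [IRQ0] PC=0: DEC 1 -> ACC=-3
Event 8 (EXEC): [IRQ0] PC=1: DEC 3 -> ACC=-6
Event 9 (EXEC): [IRQ0] PC=2: INC 2 -> ACC=-4
Event 10 (EXEC): [IRQ0] PC=3: IRET -> resume MAIN at PC=0 (depth now 0)
Event 11 (EXEC): [MAIN] PC=0: DEC 2 -> ACC=-6
Event 12 (EXEC): [MAIN] PC=1: DEC 5 -> ACC=-11
Event 13 (EXEC): [MAIN] PC=2: NOP
Event 14 (EXEC): [MAIN] PC=3: INC 1 -> ACC=-10
Event 15 (EXEC): [MAIN] PC=4: DEC 3 -> ACC=-13
Event 16 (EXEC): [MAIN] PC=5: DEC 4 -> ACC=-17
Event 17 (EXEC): [MAIN] PC=6: HALT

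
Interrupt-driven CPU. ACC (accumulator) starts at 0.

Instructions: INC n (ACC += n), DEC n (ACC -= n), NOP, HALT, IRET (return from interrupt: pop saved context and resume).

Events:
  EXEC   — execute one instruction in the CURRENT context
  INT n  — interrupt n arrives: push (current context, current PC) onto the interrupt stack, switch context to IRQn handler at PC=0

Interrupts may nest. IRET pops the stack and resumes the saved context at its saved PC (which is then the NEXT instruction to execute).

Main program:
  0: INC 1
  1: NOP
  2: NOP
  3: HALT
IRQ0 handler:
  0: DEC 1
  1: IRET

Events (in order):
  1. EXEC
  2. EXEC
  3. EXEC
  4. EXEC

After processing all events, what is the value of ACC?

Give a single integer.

Answer: 1

Derivation:
Event 1 (EXEC): [MAIN] PC=0: INC 1 -> ACC=1
Event 2 (EXEC): [MAIN] PC=1: NOP
Event 3 (EXEC): [MAIN] PC=2: NOP
Event 4 (EXEC): [MAIN] PC=3: HALT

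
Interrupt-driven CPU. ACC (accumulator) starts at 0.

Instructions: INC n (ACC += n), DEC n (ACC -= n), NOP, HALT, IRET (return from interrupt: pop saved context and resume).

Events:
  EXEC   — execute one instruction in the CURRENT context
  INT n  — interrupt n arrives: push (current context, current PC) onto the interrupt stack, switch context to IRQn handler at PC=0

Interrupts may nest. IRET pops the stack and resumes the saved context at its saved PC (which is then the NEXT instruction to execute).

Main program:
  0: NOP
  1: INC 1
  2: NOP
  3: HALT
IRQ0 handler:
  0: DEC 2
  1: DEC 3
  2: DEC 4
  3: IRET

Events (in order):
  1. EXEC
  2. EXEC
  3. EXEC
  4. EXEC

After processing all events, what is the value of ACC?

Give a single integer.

Answer: 1

Derivation:
Event 1 (EXEC): [MAIN] PC=0: NOP
Event 2 (EXEC): [MAIN] PC=1: INC 1 -> ACC=1
Event 3 (EXEC): [MAIN] PC=2: NOP
Event 4 (EXEC): [MAIN] PC=3: HALT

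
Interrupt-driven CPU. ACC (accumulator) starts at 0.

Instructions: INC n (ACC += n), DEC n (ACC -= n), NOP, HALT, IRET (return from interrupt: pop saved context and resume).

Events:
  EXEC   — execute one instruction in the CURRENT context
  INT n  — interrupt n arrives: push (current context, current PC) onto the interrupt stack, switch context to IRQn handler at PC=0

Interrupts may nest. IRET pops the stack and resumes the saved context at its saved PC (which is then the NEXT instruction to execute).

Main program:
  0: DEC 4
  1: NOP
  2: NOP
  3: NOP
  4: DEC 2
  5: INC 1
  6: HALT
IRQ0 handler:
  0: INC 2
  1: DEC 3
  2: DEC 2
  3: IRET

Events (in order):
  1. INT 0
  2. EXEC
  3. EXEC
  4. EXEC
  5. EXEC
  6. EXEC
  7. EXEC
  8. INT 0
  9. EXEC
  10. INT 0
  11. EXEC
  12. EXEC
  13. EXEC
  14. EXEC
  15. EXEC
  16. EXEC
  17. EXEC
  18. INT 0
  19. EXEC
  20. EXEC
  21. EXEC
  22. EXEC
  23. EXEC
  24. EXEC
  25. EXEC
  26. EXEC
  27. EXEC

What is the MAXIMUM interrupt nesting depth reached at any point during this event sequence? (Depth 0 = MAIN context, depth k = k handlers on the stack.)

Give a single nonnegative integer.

Event 1 (INT 0): INT 0 arrives: push (MAIN, PC=0), enter IRQ0 at PC=0 (depth now 1) [depth=1]
Event 2 (EXEC): [IRQ0] PC=0: INC 2 -> ACC=2 [depth=1]
Event 3 (EXEC): [IRQ0] PC=1: DEC 3 -> ACC=-1 [depth=1]
Event 4 (EXEC): [IRQ0] PC=2: DEC 2 -> ACC=-3 [depth=1]
Event 5 (EXEC): [IRQ0] PC=3: IRET -> resume MAIN at PC=0 (depth now 0) [depth=0]
Event 6 (EXEC): [MAIN] PC=0: DEC 4 -> ACC=-7 [depth=0]
Event 7 (EXEC): [MAIN] PC=1: NOP [depth=0]
Event 8 (INT 0): INT 0 arrives: push (MAIN, PC=2), enter IRQ0 at PC=0 (depth now 1) [depth=1]
Event 9 (EXEC): [IRQ0] PC=0: INC 2 -> ACC=-5 [depth=1]
Event 10 (INT 0): INT 0 arrives: push (IRQ0, PC=1), enter IRQ0 at PC=0 (depth now 2) [depth=2]
Event 11 (EXEC): [IRQ0] PC=0: INC 2 -> ACC=-3 [depth=2]
Event 12 (EXEC): [IRQ0] PC=1: DEC 3 -> ACC=-6 [depth=2]
Event 13 (EXEC): [IRQ0] PC=2: DEC 2 -> ACC=-8 [depth=2]
Event 14 (EXEC): [IRQ0] PC=3: IRET -> resume IRQ0 at PC=1 (depth now 1) [depth=1]
Event 15 (EXEC): [IRQ0] PC=1: DEC 3 -> ACC=-11 [depth=1]
Event 16 (EXEC): [IRQ0] PC=2: DEC 2 -> ACC=-13 [depth=1]
Event 17 (EXEC): [IRQ0] PC=3: IRET -> resume MAIN at PC=2 (depth now 0) [depth=0]
Event 18 (INT 0): INT 0 arrives: push (MAIN, PC=2), enter IRQ0 at PC=0 (depth now 1) [depth=1]
Event 19 (EXEC): [IRQ0] PC=0: INC 2 -> ACC=-11 [depth=1]
Event 20 (EXEC): [IRQ0] PC=1: DEC 3 -> ACC=-14 [depth=1]
Event 21 (EXEC): [IRQ0] PC=2: DEC 2 -> ACC=-16 [depth=1]
Event 22 (EXEC): [IRQ0] PC=3: IRET -> resume MAIN at PC=2 (depth now 0) [depth=0]
Event 23 (EXEC): [MAIN] PC=2: NOP [depth=0]
Event 24 (EXEC): [MAIN] PC=3: NOP [depth=0]
Event 25 (EXEC): [MAIN] PC=4: DEC 2 -> ACC=-18 [depth=0]
Event 26 (EXEC): [MAIN] PC=5: INC 1 -> ACC=-17 [depth=0]
Event 27 (EXEC): [MAIN] PC=6: HALT [depth=0]
Max depth observed: 2

Answer: 2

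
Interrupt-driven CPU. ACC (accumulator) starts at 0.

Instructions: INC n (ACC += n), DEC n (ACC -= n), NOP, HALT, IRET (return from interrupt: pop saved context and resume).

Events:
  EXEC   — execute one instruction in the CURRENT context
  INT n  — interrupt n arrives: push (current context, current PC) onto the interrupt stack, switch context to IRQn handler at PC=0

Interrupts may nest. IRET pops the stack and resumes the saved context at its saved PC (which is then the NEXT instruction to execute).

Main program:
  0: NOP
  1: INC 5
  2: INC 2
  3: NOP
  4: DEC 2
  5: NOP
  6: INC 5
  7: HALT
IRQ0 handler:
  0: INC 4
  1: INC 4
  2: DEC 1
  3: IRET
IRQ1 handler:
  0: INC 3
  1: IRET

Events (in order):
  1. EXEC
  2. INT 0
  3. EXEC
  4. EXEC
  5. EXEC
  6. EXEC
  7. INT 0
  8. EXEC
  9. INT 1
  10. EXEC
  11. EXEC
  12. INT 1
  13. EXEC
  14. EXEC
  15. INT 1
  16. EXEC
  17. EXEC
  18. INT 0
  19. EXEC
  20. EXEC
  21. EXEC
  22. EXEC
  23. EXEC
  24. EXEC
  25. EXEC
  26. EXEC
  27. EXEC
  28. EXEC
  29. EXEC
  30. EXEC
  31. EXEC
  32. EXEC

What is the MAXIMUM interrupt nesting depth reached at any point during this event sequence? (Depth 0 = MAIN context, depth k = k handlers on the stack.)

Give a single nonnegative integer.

Answer: 2

Derivation:
Event 1 (EXEC): [MAIN] PC=0: NOP [depth=0]
Event 2 (INT 0): INT 0 arrives: push (MAIN, PC=1), enter IRQ0 at PC=0 (depth now 1) [depth=1]
Event 3 (EXEC): [IRQ0] PC=0: INC 4 -> ACC=4 [depth=1]
Event 4 (EXEC): [IRQ0] PC=1: INC 4 -> ACC=8 [depth=1]
Event 5 (EXEC): [IRQ0] PC=2: DEC 1 -> ACC=7 [depth=1]
Event 6 (EXEC): [IRQ0] PC=3: IRET -> resume MAIN at PC=1 (depth now 0) [depth=0]
Event 7 (INT 0): INT 0 arrives: push (MAIN, PC=1), enter IRQ0 at PC=0 (depth now 1) [depth=1]
Event 8 (EXEC): [IRQ0] PC=0: INC 4 -> ACC=11 [depth=1]
Event 9 (INT 1): INT 1 arrives: push (IRQ0, PC=1), enter IRQ1 at PC=0 (depth now 2) [depth=2]
Event 10 (EXEC): [IRQ1] PC=0: INC 3 -> ACC=14 [depth=2]
Event 11 (EXEC): [IRQ1] PC=1: IRET -> resume IRQ0 at PC=1 (depth now 1) [depth=1]
Event 12 (INT 1): INT 1 arrives: push (IRQ0, PC=1), enter IRQ1 at PC=0 (depth now 2) [depth=2]
Event 13 (EXEC): [IRQ1] PC=0: INC 3 -> ACC=17 [depth=2]
Event 14 (EXEC): [IRQ1] PC=1: IRET -> resume IRQ0 at PC=1 (depth now 1) [depth=1]
Event 15 (INT 1): INT 1 arrives: push (IRQ0, PC=1), enter IRQ1 at PC=0 (depth now 2) [depth=2]
Event 16 (EXEC): [IRQ1] PC=0: INC 3 -> ACC=20 [depth=2]
Event 17 (EXEC): [IRQ1] PC=1: IRET -> resume IRQ0 at PC=1 (depth now 1) [depth=1]
Event 18 (INT 0): INT 0 arrives: push (IRQ0, PC=1), enter IRQ0 at PC=0 (depth now 2) [depth=2]
Event 19 (EXEC): [IRQ0] PC=0: INC 4 -> ACC=24 [depth=2]
Event 20 (EXEC): [IRQ0] PC=1: INC 4 -> ACC=28 [depth=2]
Event 21 (EXEC): [IRQ0] PC=2: DEC 1 -> ACC=27 [depth=2]
Event 22 (EXEC): [IRQ0] PC=3: IRET -> resume IRQ0 at PC=1 (depth now 1) [depth=1]
Event 23 (EXEC): [IRQ0] PC=1: INC 4 -> ACC=31 [depth=1]
Event 24 (EXEC): [IRQ0] PC=2: DEC 1 -> ACC=30 [depth=1]
Event 25 (EXEC): [IRQ0] PC=3: IRET -> resume MAIN at PC=1 (depth now 0) [depth=0]
Event 26 (EXEC): [MAIN] PC=1: INC 5 -> ACC=35 [depth=0]
Event 27 (EXEC): [MAIN] PC=2: INC 2 -> ACC=37 [depth=0]
Event 28 (EXEC): [MAIN] PC=3: NOP [depth=0]
Event 29 (EXEC): [MAIN] PC=4: DEC 2 -> ACC=35 [depth=0]
Event 30 (EXEC): [MAIN] PC=5: NOP [depth=0]
Event 31 (EXEC): [MAIN] PC=6: INC 5 -> ACC=40 [depth=0]
Event 32 (EXEC): [MAIN] PC=7: HALT [depth=0]
Max depth observed: 2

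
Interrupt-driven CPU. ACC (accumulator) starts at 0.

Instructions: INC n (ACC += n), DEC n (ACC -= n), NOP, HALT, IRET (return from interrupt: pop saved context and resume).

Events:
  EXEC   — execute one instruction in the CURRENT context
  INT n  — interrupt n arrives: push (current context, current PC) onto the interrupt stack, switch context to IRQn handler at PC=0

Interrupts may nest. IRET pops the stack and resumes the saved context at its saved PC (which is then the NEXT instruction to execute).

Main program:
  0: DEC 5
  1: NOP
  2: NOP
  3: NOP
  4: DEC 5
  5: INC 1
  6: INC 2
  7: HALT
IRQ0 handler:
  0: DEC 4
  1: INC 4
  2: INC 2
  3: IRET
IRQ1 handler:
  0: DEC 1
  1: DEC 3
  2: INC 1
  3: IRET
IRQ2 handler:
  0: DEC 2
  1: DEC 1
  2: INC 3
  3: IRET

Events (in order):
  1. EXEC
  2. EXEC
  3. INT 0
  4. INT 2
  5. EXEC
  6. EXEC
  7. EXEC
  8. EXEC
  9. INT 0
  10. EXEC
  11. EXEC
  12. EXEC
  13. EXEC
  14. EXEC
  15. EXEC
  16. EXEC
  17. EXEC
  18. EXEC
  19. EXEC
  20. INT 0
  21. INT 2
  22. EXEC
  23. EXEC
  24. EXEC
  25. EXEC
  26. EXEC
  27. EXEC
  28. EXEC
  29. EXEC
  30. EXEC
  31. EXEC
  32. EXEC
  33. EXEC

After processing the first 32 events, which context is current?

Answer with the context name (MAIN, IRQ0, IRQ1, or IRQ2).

Answer: MAIN

Derivation:
Event 1 (EXEC): [MAIN] PC=0: DEC 5 -> ACC=-5
Event 2 (EXEC): [MAIN] PC=1: NOP
Event 3 (INT 0): INT 0 arrives: push (MAIN, PC=2), enter IRQ0 at PC=0 (depth now 1)
Event 4 (INT 2): INT 2 arrives: push (IRQ0, PC=0), enter IRQ2 at PC=0 (depth now 2)
Event 5 (EXEC): [IRQ2] PC=0: DEC 2 -> ACC=-7
Event 6 (EXEC): [IRQ2] PC=1: DEC 1 -> ACC=-8
Event 7 (EXEC): [IRQ2] PC=2: INC 3 -> ACC=-5
Event 8 (EXEC): [IRQ2] PC=3: IRET -> resume IRQ0 at PC=0 (depth now 1)
Event 9 (INT 0): INT 0 arrives: push (IRQ0, PC=0), enter IRQ0 at PC=0 (depth now 2)
Event 10 (EXEC): [IRQ0] PC=0: DEC 4 -> ACC=-9
Event 11 (EXEC): [IRQ0] PC=1: INC 4 -> ACC=-5
Event 12 (EXEC): [IRQ0] PC=2: INC 2 -> ACC=-3
Event 13 (EXEC): [IRQ0] PC=3: IRET -> resume IRQ0 at PC=0 (depth now 1)
Event 14 (EXEC): [IRQ0] PC=0: DEC 4 -> ACC=-7
Event 15 (EXEC): [IRQ0] PC=1: INC 4 -> ACC=-3
Event 16 (EXEC): [IRQ0] PC=2: INC 2 -> ACC=-1
Event 17 (EXEC): [IRQ0] PC=3: IRET -> resume MAIN at PC=2 (depth now 0)
Event 18 (EXEC): [MAIN] PC=2: NOP
Event 19 (EXEC): [MAIN] PC=3: NOP
Event 20 (INT 0): INT 0 arrives: push (MAIN, PC=4), enter IRQ0 at PC=0 (depth now 1)
Event 21 (INT 2): INT 2 arrives: push (IRQ0, PC=0), enter IRQ2 at PC=0 (depth now 2)
Event 22 (EXEC): [IRQ2] PC=0: DEC 2 -> ACC=-3
Event 23 (EXEC): [IRQ2] PC=1: DEC 1 -> ACC=-4
Event 24 (EXEC): [IRQ2] PC=2: INC 3 -> ACC=-1
Event 25 (EXEC): [IRQ2] PC=3: IRET -> resume IRQ0 at PC=0 (depth now 1)
Event 26 (EXEC): [IRQ0] PC=0: DEC 4 -> ACC=-5
Event 27 (EXEC): [IRQ0] PC=1: INC 4 -> ACC=-1
Event 28 (EXEC): [IRQ0] PC=2: INC 2 -> ACC=1
Event 29 (EXEC): [IRQ0] PC=3: IRET -> resume MAIN at PC=4 (depth now 0)
Event 30 (EXEC): [MAIN] PC=4: DEC 5 -> ACC=-4
Event 31 (EXEC): [MAIN] PC=5: INC 1 -> ACC=-3
Event 32 (EXEC): [MAIN] PC=6: INC 2 -> ACC=-1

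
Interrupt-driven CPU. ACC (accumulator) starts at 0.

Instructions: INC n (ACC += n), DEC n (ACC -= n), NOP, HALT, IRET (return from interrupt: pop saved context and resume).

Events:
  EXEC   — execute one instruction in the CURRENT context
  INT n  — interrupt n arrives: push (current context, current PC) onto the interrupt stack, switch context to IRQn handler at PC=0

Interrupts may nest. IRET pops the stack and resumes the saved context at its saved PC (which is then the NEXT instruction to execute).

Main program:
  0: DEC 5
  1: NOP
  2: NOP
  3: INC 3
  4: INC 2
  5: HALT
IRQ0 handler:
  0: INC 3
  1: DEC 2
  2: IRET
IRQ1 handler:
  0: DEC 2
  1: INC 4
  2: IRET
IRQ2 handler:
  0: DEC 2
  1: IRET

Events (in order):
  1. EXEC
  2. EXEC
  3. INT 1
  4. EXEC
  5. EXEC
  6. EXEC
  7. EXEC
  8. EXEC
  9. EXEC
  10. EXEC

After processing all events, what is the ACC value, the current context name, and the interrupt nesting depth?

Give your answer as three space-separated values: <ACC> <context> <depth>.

Event 1 (EXEC): [MAIN] PC=0: DEC 5 -> ACC=-5
Event 2 (EXEC): [MAIN] PC=1: NOP
Event 3 (INT 1): INT 1 arrives: push (MAIN, PC=2), enter IRQ1 at PC=0 (depth now 1)
Event 4 (EXEC): [IRQ1] PC=0: DEC 2 -> ACC=-7
Event 5 (EXEC): [IRQ1] PC=1: INC 4 -> ACC=-3
Event 6 (EXEC): [IRQ1] PC=2: IRET -> resume MAIN at PC=2 (depth now 0)
Event 7 (EXEC): [MAIN] PC=2: NOP
Event 8 (EXEC): [MAIN] PC=3: INC 3 -> ACC=0
Event 9 (EXEC): [MAIN] PC=4: INC 2 -> ACC=2
Event 10 (EXEC): [MAIN] PC=5: HALT

Answer: 2 MAIN 0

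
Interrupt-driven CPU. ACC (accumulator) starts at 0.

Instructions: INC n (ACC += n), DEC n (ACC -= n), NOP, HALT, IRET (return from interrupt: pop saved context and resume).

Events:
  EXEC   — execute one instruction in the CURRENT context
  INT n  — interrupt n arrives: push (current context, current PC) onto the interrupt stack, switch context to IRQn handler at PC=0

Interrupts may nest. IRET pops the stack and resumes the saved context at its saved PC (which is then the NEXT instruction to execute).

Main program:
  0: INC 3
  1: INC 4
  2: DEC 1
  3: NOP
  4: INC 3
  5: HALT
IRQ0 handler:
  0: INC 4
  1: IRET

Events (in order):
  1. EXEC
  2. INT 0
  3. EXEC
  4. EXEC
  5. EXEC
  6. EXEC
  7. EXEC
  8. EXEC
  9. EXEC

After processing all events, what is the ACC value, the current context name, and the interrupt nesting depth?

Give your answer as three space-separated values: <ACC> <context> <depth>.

Event 1 (EXEC): [MAIN] PC=0: INC 3 -> ACC=3
Event 2 (INT 0): INT 0 arrives: push (MAIN, PC=1), enter IRQ0 at PC=0 (depth now 1)
Event 3 (EXEC): [IRQ0] PC=0: INC 4 -> ACC=7
Event 4 (EXEC): [IRQ0] PC=1: IRET -> resume MAIN at PC=1 (depth now 0)
Event 5 (EXEC): [MAIN] PC=1: INC 4 -> ACC=11
Event 6 (EXEC): [MAIN] PC=2: DEC 1 -> ACC=10
Event 7 (EXEC): [MAIN] PC=3: NOP
Event 8 (EXEC): [MAIN] PC=4: INC 3 -> ACC=13
Event 9 (EXEC): [MAIN] PC=5: HALT

Answer: 13 MAIN 0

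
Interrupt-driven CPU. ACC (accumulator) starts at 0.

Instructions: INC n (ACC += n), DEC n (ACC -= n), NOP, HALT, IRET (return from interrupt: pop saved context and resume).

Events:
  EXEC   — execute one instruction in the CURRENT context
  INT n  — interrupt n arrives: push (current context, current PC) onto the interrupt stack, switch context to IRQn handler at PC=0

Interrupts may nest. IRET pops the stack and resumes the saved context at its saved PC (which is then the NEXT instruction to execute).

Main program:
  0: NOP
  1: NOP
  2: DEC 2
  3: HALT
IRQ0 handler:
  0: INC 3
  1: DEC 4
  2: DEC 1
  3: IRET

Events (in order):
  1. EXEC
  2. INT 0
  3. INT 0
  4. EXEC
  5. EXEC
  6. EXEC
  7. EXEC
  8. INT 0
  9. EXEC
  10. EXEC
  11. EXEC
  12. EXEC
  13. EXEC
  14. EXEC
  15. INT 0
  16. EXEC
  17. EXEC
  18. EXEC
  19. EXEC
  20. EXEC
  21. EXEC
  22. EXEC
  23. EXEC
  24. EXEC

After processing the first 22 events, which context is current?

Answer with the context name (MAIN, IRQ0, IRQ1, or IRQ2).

Event 1 (EXEC): [MAIN] PC=0: NOP
Event 2 (INT 0): INT 0 arrives: push (MAIN, PC=1), enter IRQ0 at PC=0 (depth now 1)
Event 3 (INT 0): INT 0 arrives: push (IRQ0, PC=0), enter IRQ0 at PC=0 (depth now 2)
Event 4 (EXEC): [IRQ0] PC=0: INC 3 -> ACC=3
Event 5 (EXEC): [IRQ0] PC=1: DEC 4 -> ACC=-1
Event 6 (EXEC): [IRQ0] PC=2: DEC 1 -> ACC=-2
Event 7 (EXEC): [IRQ0] PC=3: IRET -> resume IRQ0 at PC=0 (depth now 1)
Event 8 (INT 0): INT 0 arrives: push (IRQ0, PC=0), enter IRQ0 at PC=0 (depth now 2)
Event 9 (EXEC): [IRQ0] PC=0: INC 3 -> ACC=1
Event 10 (EXEC): [IRQ0] PC=1: DEC 4 -> ACC=-3
Event 11 (EXEC): [IRQ0] PC=2: DEC 1 -> ACC=-4
Event 12 (EXEC): [IRQ0] PC=3: IRET -> resume IRQ0 at PC=0 (depth now 1)
Event 13 (EXEC): [IRQ0] PC=0: INC 3 -> ACC=-1
Event 14 (EXEC): [IRQ0] PC=1: DEC 4 -> ACC=-5
Event 15 (INT 0): INT 0 arrives: push (IRQ0, PC=2), enter IRQ0 at PC=0 (depth now 2)
Event 16 (EXEC): [IRQ0] PC=0: INC 3 -> ACC=-2
Event 17 (EXEC): [IRQ0] PC=1: DEC 4 -> ACC=-6
Event 18 (EXEC): [IRQ0] PC=2: DEC 1 -> ACC=-7
Event 19 (EXEC): [IRQ0] PC=3: IRET -> resume IRQ0 at PC=2 (depth now 1)
Event 20 (EXEC): [IRQ0] PC=2: DEC 1 -> ACC=-8
Event 21 (EXEC): [IRQ0] PC=3: IRET -> resume MAIN at PC=1 (depth now 0)
Event 22 (EXEC): [MAIN] PC=1: NOP

Answer: MAIN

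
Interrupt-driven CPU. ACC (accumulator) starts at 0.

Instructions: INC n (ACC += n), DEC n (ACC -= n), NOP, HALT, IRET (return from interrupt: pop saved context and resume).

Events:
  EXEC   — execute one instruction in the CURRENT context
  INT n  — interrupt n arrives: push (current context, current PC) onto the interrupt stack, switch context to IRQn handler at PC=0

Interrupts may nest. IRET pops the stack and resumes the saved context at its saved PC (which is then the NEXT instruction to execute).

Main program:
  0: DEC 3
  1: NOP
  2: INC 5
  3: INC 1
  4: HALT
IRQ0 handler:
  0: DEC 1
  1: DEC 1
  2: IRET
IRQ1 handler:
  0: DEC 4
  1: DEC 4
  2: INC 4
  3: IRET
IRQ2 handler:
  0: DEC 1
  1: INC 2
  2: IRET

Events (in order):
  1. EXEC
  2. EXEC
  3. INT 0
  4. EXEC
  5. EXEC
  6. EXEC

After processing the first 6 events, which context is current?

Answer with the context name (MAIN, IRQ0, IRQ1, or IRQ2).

Answer: MAIN

Derivation:
Event 1 (EXEC): [MAIN] PC=0: DEC 3 -> ACC=-3
Event 2 (EXEC): [MAIN] PC=1: NOP
Event 3 (INT 0): INT 0 arrives: push (MAIN, PC=2), enter IRQ0 at PC=0 (depth now 1)
Event 4 (EXEC): [IRQ0] PC=0: DEC 1 -> ACC=-4
Event 5 (EXEC): [IRQ0] PC=1: DEC 1 -> ACC=-5
Event 6 (EXEC): [IRQ0] PC=2: IRET -> resume MAIN at PC=2 (depth now 0)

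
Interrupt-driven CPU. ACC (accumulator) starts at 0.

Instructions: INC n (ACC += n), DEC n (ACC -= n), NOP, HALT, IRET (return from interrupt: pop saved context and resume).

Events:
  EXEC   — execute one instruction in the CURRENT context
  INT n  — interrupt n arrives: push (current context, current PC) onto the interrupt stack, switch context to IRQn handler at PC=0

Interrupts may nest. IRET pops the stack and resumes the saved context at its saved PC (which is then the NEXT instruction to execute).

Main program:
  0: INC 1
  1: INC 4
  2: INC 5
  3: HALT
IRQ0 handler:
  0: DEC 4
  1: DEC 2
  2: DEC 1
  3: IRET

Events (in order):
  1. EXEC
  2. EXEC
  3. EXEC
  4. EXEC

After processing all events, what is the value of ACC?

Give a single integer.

Event 1 (EXEC): [MAIN] PC=0: INC 1 -> ACC=1
Event 2 (EXEC): [MAIN] PC=1: INC 4 -> ACC=5
Event 3 (EXEC): [MAIN] PC=2: INC 5 -> ACC=10
Event 4 (EXEC): [MAIN] PC=3: HALT

Answer: 10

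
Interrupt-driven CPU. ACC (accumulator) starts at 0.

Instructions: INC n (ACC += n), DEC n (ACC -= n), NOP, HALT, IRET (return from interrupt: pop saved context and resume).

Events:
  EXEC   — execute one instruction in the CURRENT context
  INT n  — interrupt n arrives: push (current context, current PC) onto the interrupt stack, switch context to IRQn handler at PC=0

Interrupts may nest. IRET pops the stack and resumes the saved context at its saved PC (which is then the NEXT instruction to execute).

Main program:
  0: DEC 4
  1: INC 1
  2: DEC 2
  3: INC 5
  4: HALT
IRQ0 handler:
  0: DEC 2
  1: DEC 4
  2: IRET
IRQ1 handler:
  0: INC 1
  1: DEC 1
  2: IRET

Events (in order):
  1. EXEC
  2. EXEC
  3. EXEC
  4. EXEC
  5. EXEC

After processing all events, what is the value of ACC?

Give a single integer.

Answer: 0

Derivation:
Event 1 (EXEC): [MAIN] PC=0: DEC 4 -> ACC=-4
Event 2 (EXEC): [MAIN] PC=1: INC 1 -> ACC=-3
Event 3 (EXEC): [MAIN] PC=2: DEC 2 -> ACC=-5
Event 4 (EXEC): [MAIN] PC=3: INC 5 -> ACC=0
Event 5 (EXEC): [MAIN] PC=4: HALT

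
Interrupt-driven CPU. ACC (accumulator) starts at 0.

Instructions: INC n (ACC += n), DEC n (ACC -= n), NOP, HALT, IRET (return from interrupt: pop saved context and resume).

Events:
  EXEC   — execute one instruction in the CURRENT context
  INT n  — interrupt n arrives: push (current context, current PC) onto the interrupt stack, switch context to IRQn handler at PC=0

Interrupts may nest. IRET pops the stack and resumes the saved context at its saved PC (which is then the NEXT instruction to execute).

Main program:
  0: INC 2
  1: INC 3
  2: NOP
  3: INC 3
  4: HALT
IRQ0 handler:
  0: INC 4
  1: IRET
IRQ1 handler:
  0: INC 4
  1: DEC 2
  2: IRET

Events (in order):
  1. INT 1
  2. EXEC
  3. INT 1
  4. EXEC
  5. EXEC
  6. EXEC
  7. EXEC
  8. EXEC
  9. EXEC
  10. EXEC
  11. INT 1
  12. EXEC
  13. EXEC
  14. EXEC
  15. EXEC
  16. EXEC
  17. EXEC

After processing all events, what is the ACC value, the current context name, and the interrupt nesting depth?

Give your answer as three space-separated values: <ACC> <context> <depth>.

Event 1 (INT 1): INT 1 arrives: push (MAIN, PC=0), enter IRQ1 at PC=0 (depth now 1)
Event 2 (EXEC): [IRQ1] PC=0: INC 4 -> ACC=4
Event 3 (INT 1): INT 1 arrives: push (IRQ1, PC=1), enter IRQ1 at PC=0 (depth now 2)
Event 4 (EXEC): [IRQ1] PC=0: INC 4 -> ACC=8
Event 5 (EXEC): [IRQ1] PC=1: DEC 2 -> ACC=6
Event 6 (EXEC): [IRQ1] PC=2: IRET -> resume IRQ1 at PC=1 (depth now 1)
Event 7 (EXEC): [IRQ1] PC=1: DEC 2 -> ACC=4
Event 8 (EXEC): [IRQ1] PC=2: IRET -> resume MAIN at PC=0 (depth now 0)
Event 9 (EXEC): [MAIN] PC=0: INC 2 -> ACC=6
Event 10 (EXEC): [MAIN] PC=1: INC 3 -> ACC=9
Event 11 (INT 1): INT 1 arrives: push (MAIN, PC=2), enter IRQ1 at PC=0 (depth now 1)
Event 12 (EXEC): [IRQ1] PC=0: INC 4 -> ACC=13
Event 13 (EXEC): [IRQ1] PC=1: DEC 2 -> ACC=11
Event 14 (EXEC): [IRQ1] PC=2: IRET -> resume MAIN at PC=2 (depth now 0)
Event 15 (EXEC): [MAIN] PC=2: NOP
Event 16 (EXEC): [MAIN] PC=3: INC 3 -> ACC=14
Event 17 (EXEC): [MAIN] PC=4: HALT

Answer: 14 MAIN 0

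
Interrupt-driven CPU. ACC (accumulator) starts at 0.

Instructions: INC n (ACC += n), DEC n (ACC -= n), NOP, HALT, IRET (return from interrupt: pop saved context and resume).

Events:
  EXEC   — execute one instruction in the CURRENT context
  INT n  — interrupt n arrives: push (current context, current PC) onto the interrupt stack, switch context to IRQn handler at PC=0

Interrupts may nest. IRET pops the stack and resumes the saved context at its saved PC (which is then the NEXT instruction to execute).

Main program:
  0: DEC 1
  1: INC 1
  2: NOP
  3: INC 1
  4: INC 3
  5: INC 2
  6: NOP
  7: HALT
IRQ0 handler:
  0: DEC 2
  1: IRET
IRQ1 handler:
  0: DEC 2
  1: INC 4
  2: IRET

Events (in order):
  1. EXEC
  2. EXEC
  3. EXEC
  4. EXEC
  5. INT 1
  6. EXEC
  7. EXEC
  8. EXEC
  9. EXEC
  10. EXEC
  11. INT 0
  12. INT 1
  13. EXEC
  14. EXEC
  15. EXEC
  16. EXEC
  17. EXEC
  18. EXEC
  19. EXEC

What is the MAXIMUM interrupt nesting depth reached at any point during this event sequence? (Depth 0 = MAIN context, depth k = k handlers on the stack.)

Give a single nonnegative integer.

Answer: 2

Derivation:
Event 1 (EXEC): [MAIN] PC=0: DEC 1 -> ACC=-1 [depth=0]
Event 2 (EXEC): [MAIN] PC=1: INC 1 -> ACC=0 [depth=0]
Event 3 (EXEC): [MAIN] PC=2: NOP [depth=0]
Event 4 (EXEC): [MAIN] PC=3: INC 1 -> ACC=1 [depth=0]
Event 5 (INT 1): INT 1 arrives: push (MAIN, PC=4), enter IRQ1 at PC=0 (depth now 1) [depth=1]
Event 6 (EXEC): [IRQ1] PC=0: DEC 2 -> ACC=-1 [depth=1]
Event 7 (EXEC): [IRQ1] PC=1: INC 4 -> ACC=3 [depth=1]
Event 8 (EXEC): [IRQ1] PC=2: IRET -> resume MAIN at PC=4 (depth now 0) [depth=0]
Event 9 (EXEC): [MAIN] PC=4: INC 3 -> ACC=6 [depth=0]
Event 10 (EXEC): [MAIN] PC=5: INC 2 -> ACC=8 [depth=0]
Event 11 (INT 0): INT 0 arrives: push (MAIN, PC=6), enter IRQ0 at PC=0 (depth now 1) [depth=1]
Event 12 (INT 1): INT 1 arrives: push (IRQ0, PC=0), enter IRQ1 at PC=0 (depth now 2) [depth=2]
Event 13 (EXEC): [IRQ1] PC=0: DEC 2 -> ACC=6 [depth=2]
Event 14 (EXEC): [IRQ1] PC=1: INC 4 -> ACC=10 [depth=2]
Event 15 (EXEC): [IRQ1] PC=2: IRET -> resume IRQ0 at PC=0 (depth now 1) [depth=1]
Event 16 (EXEC): [IRQ0] PC=0: DEC 2 -> ACC=8 [depth=1]
Event 17 (EXEC): [IRQ0] PC=1: IRET -> resume MAIN at PC=6 (depth now 0) [depth=0]
Event 18 (EXEC): [MAIN] PC=6: NOP [depth=0]
Event 19 (EXEC): [MAIN] PC=7: HALT [depth=0]
Max depth observed: 2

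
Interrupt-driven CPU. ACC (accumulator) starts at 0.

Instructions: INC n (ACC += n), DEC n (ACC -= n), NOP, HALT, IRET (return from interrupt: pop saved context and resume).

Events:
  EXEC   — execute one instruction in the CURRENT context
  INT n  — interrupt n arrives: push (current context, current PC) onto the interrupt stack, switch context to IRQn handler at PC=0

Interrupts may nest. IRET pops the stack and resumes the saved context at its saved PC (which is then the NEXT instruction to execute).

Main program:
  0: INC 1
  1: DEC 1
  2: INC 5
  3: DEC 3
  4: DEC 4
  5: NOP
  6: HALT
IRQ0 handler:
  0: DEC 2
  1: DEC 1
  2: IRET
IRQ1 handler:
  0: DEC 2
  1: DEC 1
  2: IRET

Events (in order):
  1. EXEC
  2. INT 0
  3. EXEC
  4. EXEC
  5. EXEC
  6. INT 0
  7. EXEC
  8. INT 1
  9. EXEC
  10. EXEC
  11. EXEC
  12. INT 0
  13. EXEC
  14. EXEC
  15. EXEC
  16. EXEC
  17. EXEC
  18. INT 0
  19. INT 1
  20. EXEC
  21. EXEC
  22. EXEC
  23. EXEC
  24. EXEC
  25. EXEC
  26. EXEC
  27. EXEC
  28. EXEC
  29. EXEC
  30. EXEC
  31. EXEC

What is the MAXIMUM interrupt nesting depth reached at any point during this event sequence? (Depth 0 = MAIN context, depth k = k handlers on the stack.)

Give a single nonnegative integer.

Answer: 2

Derivation:
Event 1 (EXEC): [MAIN] PC=0: INC 1 -> ACC=1 [depth=0]
Event 2 (INT 0): INT 0 arrives: push (MAIN, PC=1), enter IRQ0 at PC=0 (depth now 1) [depth=1]
Event 3 (EXEC): [IRQ0] PC=0: DEC 2 -> ACC=-1 [depth=1]
Event 4 (EXEC): [IRQ0] PC=1: DEC 1 -> ACC=-2 [depth=1]
Event 5 (EXEC): [IRQ0] PC=2: IRET -> resume MAIN at PC=1 (depth now 0) [depth=0]
Event 6 (INT 0): INT 0 arrives: push (MAIN, PC=1), enter IRQ0 at PC=0 (depth now 1) [depth=1]
Event 7 (EXEC): [IRQ0] PC=0: DEC 2 -> ACC=-4 [depth=1]
Event 8 (INT 1): INT 1 arrives: push (IRQ0, PC=1), enter IRQ1 at PC=0 (depth now 2) [depth=2]
Event 9 (EXEC): [IRQ1] PC=0: DEC 2 -> ACC=-6 [depth=2]
Event 10 (EXEC): [IRQ1] PC=1: DEC 1 -> ACC=-7 [depth=2]
Event 11 (EXEC): [IRQ1] PC=2: IRET -> resume IRQ0 at PC=1 (depth now 1) [depth=1]
Event 12 (INT 0): INT 0 arrives: push (IRQ0, PC=1), enter IRQ0 at PC=0 (depth now 2) [depth=2]
Event 13 (EXEC): [IRQ0] PC=0: DEC 2 -> ACC=-9 [depth=2]
Event 14 (EXEC): [IRQ0] PC=1: DEC 1 -> ACC=-10 [depth=2]
Event 15 (EXEC): [IRQ0] PC=2: IRET -> resume IRQ0 at PC=1 (depth now 1) [depth=1]
Event 16 (EXEC): [IRQ0] PC=1: DEC 1 -> ACC=-11 [depth=1]
Event 17 (EXEC): [IRQ0] PC=2: IRET -> resume MAIN at PC=1 (depth now 0) [depth=0]
Event 18 (INT 0): INT 0 arrives: push (MAIN, PC=1), enter IRQ0 at PC=0 (depth now 1) [depth=1]
Event 19 (INT 1): INT 1 arrives: push (IRQ0, PC=0), enter IRQ1 at PC=0 (depth now 2) [depth=2]
Event 20 (EXEC): [IRQ1] PC=0: DEC 2 -> ACC=-13 [depth=2]
Event 21 (EXEC): [IRQ1] PC=1: DEC 1 -> ACC=-14 [depth=2]
Event 22 (EXEC): [IRQ1] PC=2: IRET -> resume IRQ0 at PC=0 (depth now 1) [depth=1]
Event 23 (EXEC): [IRQ0] PC=0: DEC 2 -> ACC=-16 [depth=1]
Event 24 (EXEC): [IRQ0] PC=1: DEC 1 -> ACC=-17 [depth=1]
Event 25 (EXEC): [IRQ0] PC=2: IRET -> resume MAIN at PC=1 (depth now 0) [depth=0]
Event 26 (EXEC): [MAIN] PC=1: DEC 1 -> ACC=-18 [depth=0]
Event 27 (EXEC): [MAIN] PC=2: INC 5 -> ACC=-13 [depth=0]
Event 28 (EXEC): [MAIN] PC=3: DEC 3 -> ACC=-16 [depth=0]
Event 29 (EXEC): [MAIN] PC=4: DEC 4 -> ACC=-20 [depth=0]
Event 30 (EXEC): [MAIN] PC=5: NOP [depth=0]
Event 31 (EXEC): [MAIN] PC=6: HALT [depth=0]
Max depth observed: 2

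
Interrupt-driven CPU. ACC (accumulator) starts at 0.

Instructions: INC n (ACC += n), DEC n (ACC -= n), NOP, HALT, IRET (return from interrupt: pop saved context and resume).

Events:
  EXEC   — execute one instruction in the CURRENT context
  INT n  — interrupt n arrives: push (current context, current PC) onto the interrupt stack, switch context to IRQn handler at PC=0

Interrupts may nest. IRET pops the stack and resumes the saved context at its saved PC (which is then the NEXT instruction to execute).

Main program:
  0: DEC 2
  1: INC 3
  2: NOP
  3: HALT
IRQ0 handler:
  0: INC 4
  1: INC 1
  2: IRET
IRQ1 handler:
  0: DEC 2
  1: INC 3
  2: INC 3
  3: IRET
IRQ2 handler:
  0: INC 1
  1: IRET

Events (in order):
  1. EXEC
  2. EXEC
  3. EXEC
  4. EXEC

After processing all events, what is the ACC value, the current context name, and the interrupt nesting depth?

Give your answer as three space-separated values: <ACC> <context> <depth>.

Event 1 (EXEC): [MAIN] PC=0: DEC 2 -> ACC=-2
Event 2 (EXEC): [MAIN] PC=1: INC 3 -> ACC=1
Event 3 (EXEC): [MAIN] PC=2: NOP
Event 4 (EXEC): [MAIN] PC=3: HALT

Answer: 1 MAIN 0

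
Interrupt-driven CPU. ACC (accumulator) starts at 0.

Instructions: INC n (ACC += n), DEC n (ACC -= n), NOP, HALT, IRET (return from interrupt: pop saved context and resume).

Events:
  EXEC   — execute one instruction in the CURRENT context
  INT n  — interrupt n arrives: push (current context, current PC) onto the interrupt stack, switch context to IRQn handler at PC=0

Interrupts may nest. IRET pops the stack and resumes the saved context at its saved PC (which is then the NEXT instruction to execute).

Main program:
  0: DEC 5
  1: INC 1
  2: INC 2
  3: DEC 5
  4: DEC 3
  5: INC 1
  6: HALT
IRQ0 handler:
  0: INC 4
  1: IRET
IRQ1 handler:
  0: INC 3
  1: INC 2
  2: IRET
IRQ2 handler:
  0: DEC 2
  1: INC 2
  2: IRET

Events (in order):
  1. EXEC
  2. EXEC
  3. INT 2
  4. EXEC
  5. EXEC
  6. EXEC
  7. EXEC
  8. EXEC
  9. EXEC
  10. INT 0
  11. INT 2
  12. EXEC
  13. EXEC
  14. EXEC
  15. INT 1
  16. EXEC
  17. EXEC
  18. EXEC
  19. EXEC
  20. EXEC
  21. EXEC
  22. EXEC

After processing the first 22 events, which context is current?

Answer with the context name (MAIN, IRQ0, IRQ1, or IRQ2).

Event 1 (EXEC): [MAIN] PC=0: DEC 5 -> ACC=-5
Event 2 (EXEC): [MAIN] PC=1: INC 1 -> ACC=-4
Event 3 (INT 2): INT 2 arrives: push (MAIN, PC=2), enter IRQ2 at PC=0 (depth now 1)
Event 4 (EXEC): [IRQ2] PC=0: DEC 2 -> ACC=-6
Event 5 (EXEC): [IRQ2] PC=1: INC 2 -> ACC=-4
Event 6 (EXEC): [IRQ2] PC=2: IRET -> resume MAIN at PC=2 (depth now 0)
Event 7 (EXEC): [MAIN] PC=2: INC 2 -> ACC=-2
Event 8 (EXEC): [MAIN] PC=3: DEC 5 -> ACC=-7
Event 9 (EXEC): [MAIN] PC=4: DEC 3 -> ACC=-10
Event 10 (INT 0): INT 0 arrives: push (MAIN, PC=5), enter IRQ0 at PC=0 (depth now 1)
Event 11 (INT 2): INT 2 arrives: push (IRQ0, PC=0), enter IRQ2 at PC=0 (depth now 2)
Event 12 (EXEC): [IRQ2] PC=0: DEC 2 -> ACC=-12
Event 13 (EXEC): [IRQ2] PC=1: INC 2 -> ACC=-10
Event 14 (EXEC): [IRQ2] PC=2: IRET -> resume IRQ0 at PC=0 (depth now 1)
Event 15 (INT 1): INT 1 arrives: push (IRQ0, PC=0), enter IRQ1 at PC=0 (depth now 2)
Event 16 (EXEC): [IRQ1] PC=0: INC 3 -> ACC=-7
Event 17 (EXEC): [IRQ1] PC=1: INC 2 -> ACC=-5
Event 18 (EXEC): [IRQ1] PC=2: IRET -> resume IRQ0 at PC=0 (depth now 1)
Event 19 (EXEC): [IRQ0] PC=0: INC 4 -> ACC=-1
Event 20 (EXEC): [IRQ0] PC=1: IRET -> resume MAIN at PC=5 (depth now 0)
Event 21 (EXEC): [MAIN] PC=5: INC 1 -> ACC=0
Event 22 (EXEC): [MAIN] PC=6: HALT

Answer: MAIN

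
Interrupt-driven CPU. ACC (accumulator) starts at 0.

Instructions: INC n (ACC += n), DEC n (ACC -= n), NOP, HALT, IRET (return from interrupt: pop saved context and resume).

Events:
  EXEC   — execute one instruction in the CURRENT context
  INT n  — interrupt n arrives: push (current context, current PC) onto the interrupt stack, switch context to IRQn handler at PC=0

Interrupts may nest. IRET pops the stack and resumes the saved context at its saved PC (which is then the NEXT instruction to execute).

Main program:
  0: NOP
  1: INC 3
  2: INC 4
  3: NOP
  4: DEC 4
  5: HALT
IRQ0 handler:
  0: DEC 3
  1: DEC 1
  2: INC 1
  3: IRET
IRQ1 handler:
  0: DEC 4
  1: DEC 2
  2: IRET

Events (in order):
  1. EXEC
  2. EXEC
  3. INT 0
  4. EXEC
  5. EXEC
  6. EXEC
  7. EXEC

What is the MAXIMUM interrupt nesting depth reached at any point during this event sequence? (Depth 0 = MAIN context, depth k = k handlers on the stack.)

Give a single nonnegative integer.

Answer: 1

Derivation:
Event 1 (EXEC): [MAIN] PC=0: NOP [depth=0]
Event 2 (EXEC): [MAIN] PC=1: INC 3 -> ACC=3 [depth=0]
Event 3 (INT 0): INT 0 arrives: push (MAIN, PC=2), enter IRQ0 at PC=0 (depth now 1) [depth=1]
Event 4 (EXEC): [IRQ0] PC=0: DEC 3 -> ACC=0 [depth=1]
Event 5 (EXEC): [IRQ0] PC=1: DEC 1 -> ACC=-1 [depth=1]
Event 6 (EXEC): [IRQ0] PC=2: INC 1 -> ACC=0 [depth=1]
Event 7 (EXEC): [IRQ0] PC=3: IRET -> resume MAIN at PC=2 (depth now 0) [depth=0]
Max depth observed: 1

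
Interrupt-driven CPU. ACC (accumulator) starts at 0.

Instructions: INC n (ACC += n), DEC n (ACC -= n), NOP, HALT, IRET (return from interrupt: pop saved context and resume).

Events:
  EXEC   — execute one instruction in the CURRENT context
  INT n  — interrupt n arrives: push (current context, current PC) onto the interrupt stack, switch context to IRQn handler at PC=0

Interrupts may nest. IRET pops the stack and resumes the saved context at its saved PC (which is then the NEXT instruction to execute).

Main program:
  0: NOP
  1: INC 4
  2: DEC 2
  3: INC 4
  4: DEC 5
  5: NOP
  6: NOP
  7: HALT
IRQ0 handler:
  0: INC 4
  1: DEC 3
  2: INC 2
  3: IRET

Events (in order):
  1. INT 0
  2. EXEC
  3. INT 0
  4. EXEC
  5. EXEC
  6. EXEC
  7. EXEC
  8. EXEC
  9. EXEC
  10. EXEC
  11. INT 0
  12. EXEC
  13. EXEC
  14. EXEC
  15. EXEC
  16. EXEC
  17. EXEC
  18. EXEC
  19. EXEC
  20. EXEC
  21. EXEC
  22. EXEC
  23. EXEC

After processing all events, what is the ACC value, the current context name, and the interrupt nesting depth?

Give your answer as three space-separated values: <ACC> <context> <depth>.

Answer: 10 MAIN 0

Derivation:
Event 1 (INT 0): INT 0 arrives: push (MAIN, PC=0), enter IRQ0 at PC=0 (depth now 1)
Event 2 (EXEC): [IRQ0] PC=0: INC 4 -> ACC=4
Event 3 (INT 0): INT 0 arrives: push (IRQ0, PC=1), enter IRQ0 at PC=0 (depth now 2)
Event 4 (EXEC): [IRQ0] PC=0: INC 4 -> ACC=8
Event 5 (EXEC): [IRQ0] PC=1: DEC 3 -> ACC=5
Event 6 (EXEC): [IRQ0] PC=2: INC 2 -> ACC=7
Event 7 (EXEC): [IRQ0] PC=3: IRET -> resume IRQ0 at PC=1 (depth now 1)
Event 8 (EXEC): [IRQ0] PC=1: DEC 3 -> ACC=4
Event 9 (EXEC): [IRQ0] PC=2: INC 2 -> ACC=6
Event 10 (EXEC): [IRQ0] PC=3: IRET -> resume MAIN at PC=0 (depth now 0)
Event 11 (INT 0): INT 0 arrives: push (MAIN, PC=0), enter IRQ0 at PC=0 (depth now 1)
Event 12 (EXEC): [IRQ0] PC=0: INC 4 -> ACC=10
Event 13 (EXEC): [IRQ0] PC=1: DEC 3 -> ACC=7
Event 14 (EXEC): [IRQ0] PC=2: INC 2 -> ACC=9
Event 15 (EXEC): [IRQ0] PC=3: IRET -> resume MAIN at PC=0 (depth now 0)
Event 16 (EXEC): [MAIN] PC=0: NOP
Event 17 (EXEC): [MAIN] PC=1: INC 4 -> ACC=13
Event 18 (EXEC): [MAIN] PC=2: DEC 2 -> ACC=11
Event 19 (EXEC): [MAIN] PC=3: INC 4 -> ACC=15
Event 20 (EXEC): [MAIN] PC=4: DEC 5 -> ACC=10
Event 21 (EXEC): [MAIN] PC=5: NOP
Event 22 (EXEC): [MAIN] PC=6: NOP
Event 23 (EXEC): [MAIN] PC=7: HALT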